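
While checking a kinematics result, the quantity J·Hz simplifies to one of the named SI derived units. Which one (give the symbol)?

W

J = kg·m²·s⁻².
Hz = s⁻¹.
Combining: J·Hz = (kg·m²·s⁻²) · s⁻¹ = kg·m²·s⁻³.
kg·m²·s⁻³ is the base-SI form of the watt.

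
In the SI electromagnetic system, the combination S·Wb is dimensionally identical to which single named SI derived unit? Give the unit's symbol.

C

S = 1/Ω (conductance is reciprocal resistance),
    = kg⁻¹·m⁻²·s³·A².
Wb = V·s (flux: a volt is a weber per second),
    = kg·m²·s⁻²·A⁻¹.
Combining: S·Wb = (kg⁻¹·m⁻²·s³·A²) · (kg·m²·s⁻²·A⁻¹) = s·A.
s·A is the base-SI form of the coulomb.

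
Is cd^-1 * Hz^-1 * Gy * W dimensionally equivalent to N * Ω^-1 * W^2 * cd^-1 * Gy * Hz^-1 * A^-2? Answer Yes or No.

No

Left side:
  Hz = s⁻¹.
  So Hz⁻¹ = s.
  Gy = m²·s⁻².
  W = kg·m²·s⁻³.
  Combining: cd⁻¹·Hz⁻¹·Gy·W = cd⁻¹ · s · (m²·s⁻²) · (kg·m²·s⁻³) = kg·m⁴·s⁻⁴·cd⁻¹.
Right side:
  N = kg·m/s² = kg·m·s⁻² (force = mass × acceleration).
  Ω = V/A (resistance = voltage per current),
      = kg·m²·s⁻³·A⁻².
  So Ω⁻¹ = kg⁻¹·m⁻²·s³·A².
  W = J/s (power = energy per time),
      = kg·m²·s⁻³.
  So W² = kg²·m⁴·s⁻⁶.
  Gy = J/kg (absorbed dose = energy per mass),
      = m²·s⁻².
  Hz = 1/s = s⁻¹ (frequency is cycles per second).
  So Hz⁻¹ = s.
  Combining: N·Ω⁻¹·W²·cd⁻¹·Gy·Hz⁻¹·A⁻² = (kg·m·s⁻²) · (kg⁻¹·m⁻²·s³·A²) · (kg²·m⁴·s⁻⁶) · cd⁻¹ · (m²·s⁻²) · s · A⁻² = kg²·m⁵·s⁻⁶·cd⁻¹.
Left is kg·m⁴·s⁻⁴·cd⁻¹; right is kg²·m⁵·s⁻⁶·cd⁻¹ — different.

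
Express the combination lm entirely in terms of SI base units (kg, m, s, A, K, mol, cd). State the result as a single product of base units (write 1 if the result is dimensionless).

lm = cd·sr = cd (luminous flux; sr is dimensionless).

cd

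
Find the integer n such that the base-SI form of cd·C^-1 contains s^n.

-1

C = A·s = s·A (charge = current × time).
So C⁻¹ = s⁻¹·A⁻¹.
Combining: cd·C⁻¹ = cd · (s⁻¹·A⁻¹) = s⁻¹·A⁻¹·cd.
The exponent of s is -1.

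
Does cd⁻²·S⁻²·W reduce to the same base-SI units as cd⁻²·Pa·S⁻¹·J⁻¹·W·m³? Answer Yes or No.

Left side:
  S = 1/Ω (conductance is reciprocal resistance),
      = kg⁻¹·m⁻²·s³·A².
  So S⁻² = kg²·m⁴·s⁻⁶·A⁻⁴.
  W = J/s (power = energy per time),
      = kg·m²·s⁻³.
  Combining: cd⁻²·S⁻²·W = cd⁻² · (kg²·m⁴·s⁻⁶·A⁻⁴) · (kg·m²·s⁻³) = kg³·m⁶·s⁻⁹·A⁻⁴·cd⁻².
Right side:
  Pa = N/m² (pressure = force per area),
      = kg·m⁻¹·s⁻².
  S = 1/Ω (conductance is reciprocal resistance),
      = kg⁻¹·m⁻²·s³·A².
  So S⁻¹ = kg·m²·s⁻³·A⁻².
  J = N·m (work = force × distance),
      = kg·m²·s⁻².
  So J⁻¹ = kg⁻¹·m⁻²·s².
  W = J/s (power = energy per time),
      = kg·m²·s⁻³.
  Combining: cd⁻²·Pa·S⁻¹·J⁻¹·W·m³ = cd⁻² · (kg·m⁻¹·s⁻²) · (kg·m²·s⁻³·A⁻²) · (kg⁻¹·m⁻²·s²) · (kg·m²·s⁻³) · m³ = kg²·m⁴·s⁻⁶·A⁻²·cd⁻².
Left is kg³·m⁶·s⁻⁹·A⁻⁴·cd⁻²; right is kg²·m⁴·s⁻⁶·A⁻²·cd⁻² — different.

No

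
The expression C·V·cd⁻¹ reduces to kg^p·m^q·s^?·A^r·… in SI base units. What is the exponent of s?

-2

C = A·s = s·A (charge = current × time).
V = W/A (potential = power per current),
    = kg·m²·s⁻³·A⁻¹.
Combining: C·V·cd⁻¹ = (s·A) · (kg·m²·s⁻³·A⁻¹) · cd⁻¹ = kg·m²·s⁻²·cd⁻¹.
The exponent of s is -2.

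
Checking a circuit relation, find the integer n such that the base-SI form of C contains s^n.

C = A·s = s·A (charge = current × time).
The exponent of s is 1.

1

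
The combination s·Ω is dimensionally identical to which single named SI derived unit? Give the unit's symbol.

Ω = kg·m²·s⁻³·A⁻².
Combining: s·Ω = s · (kg·m²·s⁻³·A⁻²) = kg·m²·s⁻²·A⁻².
kg·m²·s⁻²·A⁻² is the base-SI form of the henry.

H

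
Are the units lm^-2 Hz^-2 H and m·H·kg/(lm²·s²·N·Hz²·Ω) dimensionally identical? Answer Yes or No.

Left side:
  lm = cd.
  So lm⁻² = cd⁻².
  Hz = s⁻¹.
  So Hz⁻² = s².
  H = kg·m²·s⁻²·A⁻².
  Combining: lm⁻²·Hz⁻²·H = cd⁻² · s² · (kg·m²·s⁻²·A⁻²) = kg·m²·A⁻²·cd⁻².
Right side:
  lm = cd.
  So lm⁻² = cd⁻².
  N = kg·m·s⁻².
  So N⁻¹ = kg⁻¹·m⁻¹·s².
  Hz = s⁻¹.
  So Hz⁻² = s².
  H = kg·m²·s⁻²·A⁻².
  Ω = kg·m²·s⁻³·A⁻².
  So Ω⁻¹ = kg⁻¹·m⁻²·s³·A².
  Combining: lm⁻²·s⁻²·m·N⁻¹·Hz⁻²·H·Ω⁻¹·kg = cd⁻² · s⁻² · m · (kg⁻¹·m⁻¹·s²) · s² · (kg·m²·s⁻²·A⁻²) · (kg⁻¹·m⁻²·s³·A²) · kg = s³·cd⁻².
Left is kg·m²·A⁻²·cd⁻²; right is s³·cd⁻² — different.

No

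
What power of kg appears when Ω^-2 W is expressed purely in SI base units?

-1

Ω = V/A (resistance = voltage per current),
    = kg·m²·s⁻³·A⁻².
So Ω⁻² = kg⁻²·m⁻⁴·s⁶·A⁴.
W = J/s (power = energy per time),
    = kg·m²·s⁻³.
Combining: Ω⁻²·W = (kg⁻²·m⁻⁴·s⁶·A⁴) · (kg·m²·s⁻³) = kg⁻¹·m⁻²·s³·A⁴.
The exponent of kg is -1.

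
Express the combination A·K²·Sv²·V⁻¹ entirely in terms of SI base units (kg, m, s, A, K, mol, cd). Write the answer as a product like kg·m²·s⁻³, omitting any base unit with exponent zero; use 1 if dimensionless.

kg⁻¹·m²·s⁻¹·A²·K²

Sv = J/kg (equivalent dose = energy per mass),
    = m²·s⁻².
So Sv² = m⁴·s⁻⁴.
V = W/A (potential = power per current),
    = kg·m²·s⁻³·A⁻¹.
So V⁻¹ = kg⁻¹·m⁻²·s³·A.
Combining: A·K²·Sv²·V⁻¹ = A · K² · (m⁴·s⁻⁴) · (kg⁻¹·m⁻²·s³·A) = kg⁻¹·m²·s⁻¹·A²·K².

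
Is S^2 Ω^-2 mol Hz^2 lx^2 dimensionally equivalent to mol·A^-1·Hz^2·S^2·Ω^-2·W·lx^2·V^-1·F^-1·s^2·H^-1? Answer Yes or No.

Left side:
  S = 1/Ω (conductance is reciprocal resistance),
      = kg⁻¹·m⁻²·s³·A².
  So S² = kg⁻²·m⁻⁴·s⁶·A⁴.
  Ω = V/A (resistance = voltage per current),
      = kg·m²·s⁻³·A⁻².
  So Ω⁻² = kg⁻²·m⁻⁴·s⁶·A⁴.
  Hz = 1/s = s⁻¹ (frequency is cycles per second).
  So Hz² = s⁻².
  lx = lm/m² (illuminance = luminous flux per area),
      = m⁻²·cd.
  So lx² = m⁻⁴·cd².
  Combining: S²·Ω⁻²·mol·Hz²·lx² = (kg⁻²·m⁻⁴·s⁶·A⁴) · (kg⁻²·m⁻⁴·s⁶·A⁴) · mol · s⁻² · (m⁻⁴·cd²) = kg⁻⁴·m⁻¹²·s¹⁰·A⁸·mol·cd².
Right side:
  Hz = s⁻¹.
  So Hz² = s⁻².
  S = kg⁻¹·m⁻²·s³·A².
  So S² = kg⁻²·m⁻⁴·s⁶·A⁴.
  Ω = kg·m²·s⁻³·A⁻².
  So Ω⁻² = kg⁻²·m⁻⁴·s⁶·A⁴.
  W = kg·m²·s⁻³.
  lx = m⁻²·cd.
  So lx² = m⁻⁴·cd².
  V = kg·m²·s⁻³·A⁻¹.
  So V⁻¹ = kg⁻¹·m⁻²·s³·A.
  F = kg⁻¹·m⁻²·s⁴·A².
  So F⁻¹ = kg·m²·s⁻⁴·A⁻².
  H = kg·m²·s⁻²·A⁻².
  So H⁻¹ = kg⁻¹·m⁻²·s²·A².
  Combining: mol·A⁻¹·Hz²·S²·Ω⁻²·W·lx²·V⁻¹·F⁻¹·s²·H⁻¹ = mol · A⁻¹ · s⁻² · (kg⁻²·m⁻⁴·s⁶·A⁴) · (kg⁻²·m⁻⁴·s⁶·A⁴) · (kg·m²·s⁻³) · (m⁻⁴·cd²) · (kg⁻¹·m⁻²·s³·A) · (kg·m²·s⁻⁴·A⁻²) · s² · (kg⁻¹·m⁻²·s²·A²) = kg⁻⁴·m⁻¹²·s¹⁰·A⁸·mol·cd².
Both reduce to kg⁻⁴·m⁻¹²·s¹⁰·A⁸·mol·cd².

Yes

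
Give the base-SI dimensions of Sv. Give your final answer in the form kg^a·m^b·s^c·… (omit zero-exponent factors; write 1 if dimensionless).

m²·s⁻²

Sv = m²·s⁻².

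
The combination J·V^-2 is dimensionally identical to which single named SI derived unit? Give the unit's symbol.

F

J = N·m (work = force × distance),
    = kg·m²·s⁻².
V = W/A (potential = power per current),
    = kg·m²·s⁻³·A⁻¹.
So V⁻² = kg⁻²·m⁻⁴·s⁶·A².
Combining: J·V⁻² = (kg·m²·s⁻²) · (kg⁻²·m⁻⁴·s⁶·A²) = kg⁻¹·m⁻²·s⁴·A².
kg⁻¹·m⁻²·s⁴·A² is the base-SI form of the farad.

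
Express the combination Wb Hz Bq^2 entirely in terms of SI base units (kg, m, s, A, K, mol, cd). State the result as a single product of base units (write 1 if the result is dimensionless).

kg·m²·s⁻⁵·A⁻¹

Wb = V·s (flux: a volt is a weber per second),
    = kg·m²·s⁻²·A⁻¹.
Hz = 1/s = s⁻¹ (frequency is cycles per second).
Bq = 1/s = s⁻¹ (activity is decays per second).
So Bq² = s⁻².
Combining: Wb·Hz·Bq² = (kg·m²·s⁻²·A⁻¹) · s⁻¹ · s⁻² = kg·m²·s⁻⁵·A⁻¹.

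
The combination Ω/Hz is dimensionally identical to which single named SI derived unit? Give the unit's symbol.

H

Ω = kg·m²·s⁻³·A⁻².
Hz = s⁻¹.
So Hz⁻¹ = s.
Combining: Ω·Hz⁻¹ = (kg·m²·s⁻³·A⁻²) · s = kg·m²·s⁻²·A⁻².
kg·m²·s⁻²·A⁻² is the base-SI form of the henry.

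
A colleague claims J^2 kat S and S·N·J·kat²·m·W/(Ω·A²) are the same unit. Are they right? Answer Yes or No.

No

Left side:
  J = N·m (work = force × distance),
      = kg·m²·s⁻².
  So J² = kg²·m⁴·s⁻⁴.
  kat = mol/s = s⁻¹·mol (catalytic activity).
  S = 1/Ω (conductance is reciprocal resistance),
      = kg⁻¹·m⁻²·s³·A².
  Combining: J²·kat·S = (kg²·m⁴·s⁻⁴) · (s⁻¹·mol) · (kg⁻¹·m⁻²·s³·A²) = kg·m²·s⁻²·A²·mol.
Right side:
  S = 1/Ω (conductance is reciprocal resistance),
      = kg⁻¹·m⁻²·s³·A².
  N = kg·m/s² = kg·m·s⁻² (force = mass × acceleration).
  Ω = V/A (resistance = voltage per current),
      = kg·m²·s⁻³·A⁻².
  So Ω⁻¹ = kg⁻¹·m⁻²·s³·A².
  J = N·m (work = force × distance),
      = kg·m²·s⁻².
  kat = mol/s = s⁻¹·mol (catalytic activity).
  So kat² = s⁻²·mol².
  W = J/s (power = energy per time),
      = kg·m²·s⁻³.
  Combining: S·N·Ω⁻¹·J·kat²·m·A⁻²·W = (kg⁻¹·m⁻²·s³·A²) · (kg·m·s⁻²) · (kg⁻¹·m⁻²·s³·A²) · (kg·m²·s⁻²) · (s⁻²·mol²) · m · A⁻² · (kg·m²·s⁻³) = kg·m²·s⁻³·A²·mol².
Left is kg·m²·s⁻²·A²·mol; right is kg·m²·s⁻³·A²·mol² — different.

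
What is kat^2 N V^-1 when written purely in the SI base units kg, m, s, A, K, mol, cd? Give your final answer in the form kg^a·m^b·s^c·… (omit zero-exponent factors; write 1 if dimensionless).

kat = mol/s = s⁻¹·mol (catalytic activity).
So kat² = s⁻²·mol².
N = kg·m/s² = kg·m·s⁻² (force = mass × acceleration).
V = W/A (potential = power per current),
    = kg·m²·s⁻³·A⁻¹.
So V⁻¹ = kg⁻¹·m⁻²·s³·A.
Combining: kat²·N·V⁻¹ = (s⁻²·mol²) · (kg·m·s⁻²) · (kg⁻¹·m⁻²·s³·A) = m⁻¹·s⁻¹·A·mol².

m⁻¹·s⁻¹·A·mol²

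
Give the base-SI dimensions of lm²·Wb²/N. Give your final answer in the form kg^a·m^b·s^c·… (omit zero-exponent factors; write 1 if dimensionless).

lm = cd·sr = cd (luminous flux; sr is dimensionless).
So lm² = cd².
N = kg·m/s² = kg·m·s⁻² (force = mass × acceleration).
So N⁻¹ = kg⁻¹·m⁻¹·s².
Wb = V·s (flux: a volt is a weber per second),
    = kg·m²·s⁻²·A⁻¹.
So Wb² = kg²·m⁴·s⁻⁴·A⁻².
Combining: lm²·N⁻¹·Wb² = cd² · (kg⁻¹·m⁻¹·s²) · (kg²·m⁴·s⁻⁴·A⁻²) = kg·m³·s⁻²·A⁻²·cd².

kg·m³·s⁻²·A⁻²·cd²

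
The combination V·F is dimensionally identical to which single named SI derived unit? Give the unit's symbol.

C

V = kg·m²·s⁻³·A⁻¹.
F = kg⁻¹·m⁻²·s⁴·A².
Combining: V·F = (kg·m²·s⁻³·A⁻¹) · (kg⁻¹·m⁻²·s⁴·A²) = s·A.
s·A is the base-SI form of the coulomb.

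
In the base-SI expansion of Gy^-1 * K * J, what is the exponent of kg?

Gy = J/kg (absorbed dose = energy per mass),
    = m²·s⁻².
So Gy⁻¹ = m⁻²·s².
J = N·m (work = force × distance),
    = kg·m²·s⁻².
Combining: Gy⁻¹·K·J = (m⁻²·s²) · K · (kg·m²·s⁻²) = kg·K.
The exponent of kg is 1.

1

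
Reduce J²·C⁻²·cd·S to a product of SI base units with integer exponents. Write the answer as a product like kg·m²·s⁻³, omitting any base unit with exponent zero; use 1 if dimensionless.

J = N·m (work = force × distance),
    = kg·m²·s⁻².
So J² = kg²·m⁴·s⁻⁴.
C = A·s = s·A (charge = current × time).
So C⁻² = s⁻²·A⁻².
S = 1/Ω (conductance is reciprocal resistance),
    = kg⁻¹·m⁻²·s³·A².
Combining: J²·C⁻²·cd·S = (kg²·m⁴·s⁻⁴) · (s⁻²·A⁻²) · cd · (kg⁻¹·m⁻²·s³·A²) = kg·m²·s⁻³·cd.

kg·m²·s⁻³·cd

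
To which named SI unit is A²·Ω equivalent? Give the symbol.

W

Ω = kg·m²·s⁻³·A⁻².
Combining: A²·Ω = A² · (kg·m²·s⁻³·A⁻²) = kg·m²·s⁻³.
kg·m²·s⁻³ is the base-SI form of the watt.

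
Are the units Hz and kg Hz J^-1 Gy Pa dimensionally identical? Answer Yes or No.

Left side:
  Hz = s⁻¹.
Right side:
  Hz = 1/s = s⁻¹ (frequency is cycles per second).
  J = N·m (work = force × distance),
      = kg·m²·s⁻².
  So J⁻¹ = kg⁻¹·m⁻²·s².
  Gy = J/kg (absorbed dose = energy per mass),
      = m²·s⁻².
  Pa = N/m² (pressure = force per area),
      = kg·m⁻¹·s⁻².
  Combining: kg·Hz·J⁻¹·Gy·Pa = kg · s⁻¹ · (kg⁻¹·m⁻²·s²) · (m²·s⁻²) · (kg·m⁻¹·s⁻²) = kg·m⁻¹·s⁻³.
Left is s⁻¹; right is kg·m⁻¹·s⁻³ — different.

No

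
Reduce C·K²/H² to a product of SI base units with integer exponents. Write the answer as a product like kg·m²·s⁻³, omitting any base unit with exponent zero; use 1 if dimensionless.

kg⁻²·m⁻⁴·s⁵·A⁵·K²

H = kg·m²·s⁻²·A⁻².
So H⁻² = kg⁻²·m⁻⁴·s⁴·A⁴.
C = s·A.
Combining: H⁻²·C·K² = (kg⁻²·m⁻⁴·s⁴·A⁴) · (s·A) · K² = kg⁻²·m⁻⁴·s⁵·A⁵·K².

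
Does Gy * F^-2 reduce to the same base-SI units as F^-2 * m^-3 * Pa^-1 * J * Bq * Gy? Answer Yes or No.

Left side:
  Gy = m²·s⁻².
  F = kg⁻¹·m⁻²·s⁴·A².
  So F⁻² = kg²·m⁴·s⁻⁸·A⁻⁴.
  Combining: Gy·F⁻² = (m²·s⁻²) · (kg²·m⁴·s⁻⁸·A⁻⁴) = kg²·m⁶·s⁻¹⁰·A⁻⁴.
Right side:
  F = kg⁻¹·m⁻²·s⁴·A².
  So F⁻² = kg²·m⁴·s⁻⁸·A⁻⁴.
  Pa = kg·m⁻¹·s⁻².
  So Pa⁻¹ = kg⁻¹·m·s².
  J = kg·m²·s⁻².
  Bq = s⁻¹.
  Gy = m²·s⁻².
  Combining: F⁻²·m⁻³·Pa⁻¹·J·Bq·Gy = (kg²·m⁴·s⁻⁸·A⁻⁴) · m⁻³ · (kg⁻¹·m·s²) · (kg·m²·s⁻²) · s⁻¹ · (m²·s⁻²) = kg²·m⁶·s⁻¹¹·A⁻⁴.
Left is kg²·m⁶·s⁻¹⁰·A⁻⁴; right is kg²·m⁶·s⁻¹¹·A⁻⁴ — different.

No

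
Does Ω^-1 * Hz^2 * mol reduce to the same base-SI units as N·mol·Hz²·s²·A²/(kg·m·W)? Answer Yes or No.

Yes

Left side:
  Ω = V/A (resistance = voltage per current),
      = kg·m²·s⁻³·A⁻².
  So Ω⁻¹ = kg⁻¹·m⁻²·s³·A².
  Hz = 1/s = s⁻¹ (frequency is cycles per second).
  So Hz² = s⁻².
  Combining: Ω⁻¹·Hz²·mol = (kg⁻¹·m⁻²·s³·A²) · s⁻² · mol = kg⁻¹·m⁻²·s·A²·mol.
Right side:
  N = kg·m·s⁻².
  Hz = s⁻¹.
  So Hz² = s⁻².
  W = kg·m²·s⁻³.
  So W⁻¹ = kg⁻¹·m⁻²·s³.
  Combining: N·kg⁻¹·mol·Hz²·s²·A²·m⁻¹·W⁻¹ = (kg·m·s⁻²) · kg⁻¹ · mol · s⁻² · s² · A² · m⁻¹ · (kg⁻¹·m⁻²·s³) = kg⁻¹·m⁻²·s·A²·mol.
Both reduce to kg⁻¹·m⁻²·s·A²·mol.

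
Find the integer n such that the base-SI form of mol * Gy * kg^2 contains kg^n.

2

Gy = m²·s⁻².
Combining: mol·Gy·kg² = mol · (m²·s⁻²) · kg² = kg²·m²·s⁻²·mol.
The exponent of kg is 2.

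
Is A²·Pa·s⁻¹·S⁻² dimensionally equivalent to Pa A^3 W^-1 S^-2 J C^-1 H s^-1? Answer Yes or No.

Left side:
  Pa = kg·m⁻¹·s⁻².
  S = kg⁻¹·m⁻²·s³·A².
  So S⁻² = kg²·m⁴·s⁻⁶·A⁻⁴.
  Combining: A²·Pa·s⁻¹·S⁻² = A² · (kg·m⁻¹·s⁻²) · s⁻¹ · (kg²·m⁴·s⁻⁶·A⁻⁴) = kg³·m³·s⁻⁹·A⁻².
Right side:
  Pa = kg·m⁻¹·s⁻².
  W = kg·m²·s⁻³.
  So W⁻¹ = kg⁻¹·m⁻²·s³.
  S = kg⁻¹·m⁻²·s³·A².
  So S⁻² = kg²·m⁴·s⁻⁶·A⁻⁴.
  J = kg·m²·s⁻².
  C = s·A.
  So C⁻¹ = s⁻¹·A⁻¹.
  H = kg·m²·s⁻²·A⁻².
  Combining: Pa·A³·W⁻¹·S⁻²·J·C⁻¹·H·s⁻¹ = (kg·m⁻¹·s⁻²) · A³ · (kg⁻¹·m⁻²·s³) · (kg²·m⁴·s⁻⁶·A⁻⁴) · (kg·m²·s⁻²) · (s⁻¹·A⁻¹) · (kg·m²·s⁻²·A⁻²) · s⁻¹ = kg⁴·m⁵·s⁻¹¹·A⁻⁴.
Left is kg³·m³·s⁻⁹·A⁻²; right is kg⁴·m⁵·s⁻¹¹·A⁻⁴ — different.

No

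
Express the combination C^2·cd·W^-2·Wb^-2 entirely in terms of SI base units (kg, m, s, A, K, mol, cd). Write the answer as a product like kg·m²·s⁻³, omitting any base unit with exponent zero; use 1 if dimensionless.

C = s·A.
So C² = s²·A².
W = kg·m²·s⁻³.
So W⁻² = kg⁻²·m⁻⁴·s⁶.
Wb = kg·m²·s⁻²·A⁻¹.
So Wb⁻² = kg⁻²·m⁻⁴·s⁴·A².
Combining: C²·cd·W⁻²·Wb⁻² = (s²·A²) · cd · (kg⁻²·m⁻⁴·s⁶) · (kg⁻²·m⁻⁴·s⁴·A²) = kg⁻⁴·m⁻⁸·s¹²·A⁴·cd.

kg⁻⁴·m⁻⁸·s¹²·A⁴·cd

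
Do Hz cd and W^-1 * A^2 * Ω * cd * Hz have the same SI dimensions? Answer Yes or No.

Yes

Left side:
  Hz = s⁻¹.
  Combining: Hz·cd = s⁻¹ · cd = s⁻¹·cd.
Right side:
  W = J/s (power = energy per time),
      = kg·m²·s⁻³.
  So W⁻¹ = kg⁻¹·m⁻²·s³.
  Ω = V/A (resistance = voltage per current),
      = kg·m²·s⁻³·A⁻².
  Hz = 1/s = s⁻¹ (frequency is cycles per second).
  Combining: W⁻¹·A²·Ω·cd·Hz = (kg⁻¹·m⁻²·s³) · A² · (kg·m²·s⁻³·A⁻²) · cd · s⁻¹ = s⁻¹·cd.
Both reduce to s⁻¹·cd.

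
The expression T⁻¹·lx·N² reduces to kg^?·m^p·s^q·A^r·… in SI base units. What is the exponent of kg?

T = kg·s⁻²·A⁻¹.
So T⁻¹ = kg⁻¹·s²·A.
lx = m⁻²·cd.
N = kg·m·s⁻².
So N² = kg²·m²·s⁻⁴.
Combining: T⁻¹·lx·N² = (kg⁻¹·s²·A) · (m⁻²·cd) · (kg²·m²·s⁻⁴) = kg·s⁻²·A·cd.
The exponent of kg is 1.

1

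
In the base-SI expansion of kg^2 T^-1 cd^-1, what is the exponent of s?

2

T = kg·s⁻²·A⁻¹.
So T⁻¹ = kg⁻¹·s²·A.
Combining: kg²·T⁻¹·cd⁻¹ = kg² · (kg⁻¹·s²·A) · cd⁻¹ = kg·s²·A·cd⁻¹.
The exponent of s is 2.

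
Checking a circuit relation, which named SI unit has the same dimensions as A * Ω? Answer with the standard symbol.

V

Ω = V/A (resistance = voltage per current),
    = kg·m²·s⁻³·A⁻².
Combining: A·Ω = A · (kg·m²·s⁻³·A⁻²) = kg·m²·s⁻³·A⁻¹.
kg·m²·s⁻³·A⁻¹ is the base-SI form of the volt.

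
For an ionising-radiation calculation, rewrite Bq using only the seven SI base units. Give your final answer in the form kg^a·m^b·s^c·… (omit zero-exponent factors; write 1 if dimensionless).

Bq = s⁻¹.

s⁻¹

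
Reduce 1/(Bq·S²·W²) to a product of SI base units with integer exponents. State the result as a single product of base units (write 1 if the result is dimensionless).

s·A⁻⁴

Bq = s⁻¹.
So Bq⁻¹ = s.
S = kg⁻¹·m⁻²·s³·A².
So S⁻² = kg²·m⁴·s⁻⁶·A⁻⁴.
W = kg·m²·s⁻³.
So W⁻² = kg⁻²·m⁻⁴·s⁶.
Combining: Bq⁻¹·S⁻²·W⁻² = s · (kg²·m⁴·s⁻⁶·A⁻⁴) · (kg⁻²·m⁻⁴·s⁶) = s·A⁻⁴.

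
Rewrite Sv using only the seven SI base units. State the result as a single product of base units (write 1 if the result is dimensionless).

m²·s⁻²

Sv = J/kg (equivalent dose = energy per mass),
    = m²·s⁻².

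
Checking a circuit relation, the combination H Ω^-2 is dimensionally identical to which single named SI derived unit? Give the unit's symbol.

F

H = kg·m²·s⁻²·A⁻².
Ω = kg·m²·s⁻³·A⁻².
So Ω⁻² = kg⁻²·m⁻⁴·s⁶·A⁴.
Combining: H·Ω⁻² = (kg·m²·s⁻²·A⁻²) · (kg⁻²·m⁻⁴·s⁶·A⁴) = kg⁻¹·m⁻²·s⁴·A².
kg⁻¹·m⁻²·s⁴·A² is the base-SI form of the farad.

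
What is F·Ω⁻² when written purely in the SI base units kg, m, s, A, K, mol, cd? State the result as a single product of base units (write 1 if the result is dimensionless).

kg⁻³·m⁻⁶·s¹⁰·A⁶

F = C/V (capacitance = charge per voltage),
    = A·s/(kg·m²·s⁻³·A⁻¹) (substituting C and V),
    = kg⁻¹·m⁻²·s⁴·A².
Ω = V/A (resistance = voltage per current),
    = kg·m²·s⁻³·A⁻².
So Ω⁻² = kg⁻²·m⁻⁴·s⁶·A⁴.
Combining: F·Ω⁻² = (kg⁻¹·m⁻²·s⁴·A²) · (kg⁻²·m⁻⁴·s⁶·A⁴) = kg⁻³·m⁻⁶·s¹⁰·A⁶.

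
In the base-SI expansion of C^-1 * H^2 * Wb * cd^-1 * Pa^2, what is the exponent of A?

C = s·A.
So C⁻¹ = s⁻¹·A⁻¹.
H = kg·m²·s⁻²·A⁻².
So H² = kg²·m⁴·s⁻⁴·A⁻⁴.
Wb = kg·m²·s⁻²·A⁻¹.
Pa = kg·m⁻¹·s⁻².
So Pa² = kg²·m⁻²·s⁻⁴.
Combining: C⁻¹·H²·Wb·cd⁻¹·Pa² = (s⁻¹·A⁻¹) · (kg²·m⁴·s⁻⁴·A⁻⁴) · (kg·m²·s⁻²·A⁻¹) · cd⁻¹ · (kg²·m⁻²·s⁻⁴) = kg⁵·m⁴·s⁻¹¹·A⁻⁶·cd⁻¹.
The exponent of A is -6.

-6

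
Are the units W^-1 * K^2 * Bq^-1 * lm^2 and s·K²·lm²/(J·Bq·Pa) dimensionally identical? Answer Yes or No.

Left side:
  W = kg·m²·s⁻³.
  So W⁻¹ = kg⁻¹·m⁻²·s³.
  Bq = s⁻¹.
  So Bq⁻¹ = s.
  lm = cd.
  So lm² = cd².
  Combining: W⁻¹·K²·Bq⁻¹·lm² = (kg⁻¹·m⁻²·s³) · K² · s · cd² = kg⁻¹·m⁻²·s⁴·K²·cd².
Right side:
  J = N·m (work = force × distance),
      = kg·m²·s⁻².
  So J⁻¹ = kg⁻¹·m⁻²·s².
  Bq = 1/s = s⁻¹ (activity is decays per second).
  So Bq⁻¹ = s.
  lm = cd·sr = cd (luminous flux; sr is dimensionless).
  So lm² = cd².
  Pa = N/m² (pressure = force per area),
      = kg·m⁻¹·s⁻².
  So Pa⁻¹ = kg⁻¹·m·s².
  Combining: s·K²·J⁻¹·Bq⁻¹·lm²·Pa⁻¹ = s · K² · (kg⁻¹·m⁻²·s²) · s · cd² · (kg⁻¹·m·s²) = kg⁻²·m⁻¹·s⁶·K²·cd².
Left is kg⁻¹·m⁻²·s⁴·K²·cd²; right is kg⁻²·m⁻¹·s⁶·K²·cd² — different.

No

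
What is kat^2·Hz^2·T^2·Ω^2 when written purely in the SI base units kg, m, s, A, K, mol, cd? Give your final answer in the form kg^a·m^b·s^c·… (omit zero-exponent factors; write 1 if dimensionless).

kat = mol/s = s⁻¹·mol (catalytic activity).
So kat² = s⁻²·mol².
Hz = 1/s = s⁻¹ (frequency is cycles per second).
So Hz² = s⁻².
T = Wb/m² (flux density = flux per area),
    = kg·s⁻²·A⁻¹.
So T² = kg²·s⁻⁴·A⁻².
Ω = V/A (resistance = voltage per current),
    = kg·m²·s⁻³·A⁻².
So Ω² = kg²·m⁴·s⁻⁶·A⁻⁴.
Combining: kat²·Hz²·T²·Ω² = (s⁻²·mol²) · s⁻² · (kg²·s⁻⁴·A⁻²) · (kg²·m⁴·s⁻⁶·A⁻⁴) = kg⁴·m⁴·s⁻¹⁴·A⁻⁶·mol².

kg⁴·m⁴·s⁻¹⁴·A⁻⁶·mol²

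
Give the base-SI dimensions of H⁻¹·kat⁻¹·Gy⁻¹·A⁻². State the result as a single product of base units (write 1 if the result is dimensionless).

kg⁻¹·m⁻⁴·s⁵·mol⁻¹

H = kg·m²·s⁻²·A⁻².
So H⁻¹ = kg⁻¹·m⁻²·s²·A².
kat = s⁻¹·mol.
So kat⁻¹ = s·mol⁻¹.
Gy = m²·s⁻².
So Gy⁻¹ = m⁻²·s².
Combining: H⁻¹·kat⁻¹·Gy⁻¹·A⁻² = (kg⁻¹·m⁻²·s²·A²) · (s·mol⁻¹) · (m⁻²·s²) · A⁻² = kg⁻¹·m⁻⁴·s⁵·mol⁻¹.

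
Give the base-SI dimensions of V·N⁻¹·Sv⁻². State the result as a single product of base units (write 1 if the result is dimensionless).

m⁻³·s³·A⁻¹

V = W/A (potential = power per current),
    = kg·m²·s⁻³·A⁻¹.
N = kg·m/s² = kg·m·s⁻² (force = mass × acceleration).
So N⁻¹ = kg⁻¹·m⁻¹·s².
Sv = J/kg (equivalent dose = energy per mass),
    = m²·s⁻².
So Sv⁻² = m⁻⁴·s⁴.
Combining: V·N⁻¹·Sv⁻² = (kg·m²·s⁻³·A⁻¹) · (kg⁻¹·m⁻¹·s²) · (m⁻⁴·s⁴) = m⁻³·s³·A⁻¹.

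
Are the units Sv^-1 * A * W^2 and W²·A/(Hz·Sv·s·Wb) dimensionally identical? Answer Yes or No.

No

Left side:
  Sv = m²·s⁻².
  So Sv⁻¹ = m⁻²·s².
  W = kg·m²·s⁻³.
  So W² = kg²·m⁴·s⁻⁶.
  Combining: Sv⁻¹·A·W² = (m⁻²·s²) · A · (kg²·m⁴·s⁻⁶) = kg²·m²·s⁻⁴·A.
Right side:
  W = kg·m²·s⁻³.
  So W² = kg²·m⁴·s⁻⁶.
  Hz = s⁻¹.
  So Hz⁻¹ = s.
  Sv = m²·s⁻².
  So Sv⁻¹ = m⁻²·s².
  Wb = kg·m²·s⁻²·A⁻¹.
  So Wb⁻¹ = kg⁻¹·m⁻²·s²·A.
  Combining: W²·Hz⁻¹·A·Sv⁻¹·s⁻¹·Wb⁻¹ = (kg²·m⁴·s⁻⁶) · s · A · (m⁻²·s²) · s⁻¹ · (kg⁻¹·m⁻²·s²·A) = kg·s⁻²·A².
Left is kg²·m²·s⁻⁴·A; right is kg·s⁻²·A² — different.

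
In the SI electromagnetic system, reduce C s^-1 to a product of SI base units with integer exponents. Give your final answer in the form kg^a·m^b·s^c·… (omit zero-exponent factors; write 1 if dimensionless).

A

C = A·s = s·A (charge = current × time).
Combining: C·s⁻¹ = (s·A) · s⁻¹ = A.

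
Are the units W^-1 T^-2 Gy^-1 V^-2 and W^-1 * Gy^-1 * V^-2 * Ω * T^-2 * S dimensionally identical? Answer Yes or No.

Yes

Left side:
  W = J/s (power = energy per time),
      = kg·m²·s⁻³.
  So W⁻¹ = kg⁻¹·m⁻²·s³.
  T = Wb/m² (flux density = flux per area),
      = kg·s⁻²·A⁻¹.
  So T⁻² = kg⁻²·s⁴·A².
  Gy = J/kg (absorbed dose = energy per mass),
      = m²·s⁻².
  So Gy⁻¹ = m⁻²·s².
  V = W/A (potential = power per current),
      = kg·m²·s⁻³·A⁻¹.
  So V⁻² = kg⁻²·m⁻⁴·s⁶·A².
  Combining: W⁻¹·T⁻²·Gy⁻¹·V⁻² = (kg⁻¹·m⁻²·s³) · (kg⁻²·s⁴·A²) · (m⁻²·s²) · (kg⁻²·m⁻⁴·s⁶·A²) = kg⁻⁵·m⁻⁸·s¹⁵·A⁴.
Right side:
  W = J/s (power = energy per time),
      = kg·m²·s⁻³.
  So W⁻¹ = kg⁻¹·m⁻²·s³.
  Gy = J/kg (absorbed dose = energy per mass),
      = m²·s⁻².
  So Gy⁻¹ = m⁻²·s².
  V = W/A (potential = power per current),
      = kg·m²·s⁻³·A⁻¹.
  So V⁻² = kg⁻²·m⁻⁴·s⁶·A².
  Ω = V/A (resistance = voltage per current),
      = kg·m²·s⁻³·A⁻².
  T = Wb/m² (flux density = flux per area),
      = kg·s⁻²·A⁻¹.
  So T⁻² = kg⁻²·s⁴·A².
  S = 1/Ω (conductance is reciprocal resistance),
      = kg⁻¹·m⁻²·s³·A².
  Combining: W⁻¹·Gy⁻¹·V⁻²·Ω·T⁻²·S = (kg⁻¹·m⁻²·s³) · (m⁻²·s²) · (kg⁻²·m⁻⁴·s⁶·A²) · (kg·m²·s⁻³·A⁻²) · (kg⁻²·s⁴·A²) · (kg⁻¹·m⁻²·s³·A²) = kg⁻⁵·m⁻⁸·s¹⁵·A⁴.
Both reduce to kg⁻⁵·m⁻⁸·s¹⁵·A⁴.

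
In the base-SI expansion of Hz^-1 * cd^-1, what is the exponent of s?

Hz = s⁻¹.
So Hz⁻¹ = s.
Combining: Hz⁻¹·cd⁻¹ = s · cd⁻¹ = s·cd⁻¹.
The exponent of s is 1.

1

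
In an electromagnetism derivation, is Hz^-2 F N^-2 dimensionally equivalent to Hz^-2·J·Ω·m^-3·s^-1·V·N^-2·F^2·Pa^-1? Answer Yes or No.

Left side:
  Hz = 1/s = s⁻¹ (frequency is cycles per second).
  So Hz⁻² = s².
  F = C/V (capacitance = charge per voltage),
      = A·s/(kg·m²·s⁻³·A⁻¹) (substituting C and V),
      = kg⁻¹·m⁻²·s⁴·A².
  N = kg·m/s² = kg·m·s⁻² (force = mass × acceleration).
  So N⁻² = kg⁻²·m⁻²·s⁴.
  Combining: Hz⁻²·F·N⁻² = s² · (kg⁻¹·m⁻²·s⁴·A²) · (kg⁻²·m⁻²·s⁴) = kg⁻³·m⁻⁴·s¹⁰·A².
Right side:
  Hz = 1/s = s⁻¹ (frequency is cycles per second).
  So Hz⁻² = s².
  J = N·m (work = force × distance),
      = kg·m²·s⁻².
  Ω = V/A (resistance = voltage per current),
      = kg·m²·s⁻³·A⁻².
  V = W/A (potential = power per current),
      = kg·m²·s⁻³·A⁻¹.
  N = kg·m/s² = kg·m·s⁻² (force = mass × acceleration).
  So N⁻² = kg⁻²·m⁻²·s⁴.
  F = C/V (capacitance = charge per voltage),
      = A·s/(kg·m²·s⁻³·A⁻¹) (substituting C and V),
      = kg⁻¹·m⁻²·s⁴·A².
  So F² = kg⁻²·m⁻⁴·s⁸·A⁴.
  Pa = N/m² (pressure = force per area),
      = kg·m⁻¹·s⁻².
  So Pa⁻¹ = kg⁻¹·m·s².
  Combining: Hz⁻²·J·Ω·m⁻³·s⁻¹·V·N⁻²·F²·Pa⁻¹ = s² · (kg·m²·s⁻²) · (kg·m²·s⁻³·A⁻²) · m⁻³ · s⁻¹ · (kg·m²·s⁻³·A⁻¹) · (kg⁻²·m⁻²·s⁴) · (kg⁻²·m⁻⁴·s⁸·A⁴) · (kg⁻¹·m·s²) = kg⁻²·m⁻²·s⁷·A.
Left is kg⁻³·m⁻⁴·s¹⁰·A²; right is kg⁻²·m⁻²·s⁷·A — different.

No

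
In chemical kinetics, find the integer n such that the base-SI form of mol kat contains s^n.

kat = mol/s = s⁻¹·mol (catalytic activity).
Combining: mol·kat = mol · (s⁻¹·mol) = s⁻¹·mol².
The exponent of s is -1.

-1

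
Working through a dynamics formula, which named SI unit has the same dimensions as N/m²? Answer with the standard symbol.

Pa

N = kg·m·s⁻².
Combining: m⁻²·N = m⁻² · (kg·m·s⁻²) = kg·m⁻¹·s⁻².
kg·m⁻¹·s⁻² is the base-SI form of the pascal.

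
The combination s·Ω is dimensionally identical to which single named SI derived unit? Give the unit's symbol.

H

Ω = kg·m²·s⁻³·A⁻².
Combining: s·Ω = s · (kg·m²·s⁻³·A⁻²) = kg·m²·s⁻²·A⁻².
kg·m²·s⁻²·A⁻² is the base-SI form of the henry.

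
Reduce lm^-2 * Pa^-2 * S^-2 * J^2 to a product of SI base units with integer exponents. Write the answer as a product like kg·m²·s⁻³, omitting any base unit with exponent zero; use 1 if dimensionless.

kg²·m¹⁰·s⁻⁶·A⁻⁴·cd⁻²

lm = cd.
So lm⁻² = cd⁻².
Pa = kg·m⁻¹·s⁻².
So Pa⁻² = kg⁻²·m²·s⁴.
S = kg⁻¹·m⁻²·s³·A².
So S⁻² = kg²·m⁴·s⁻⁶·A⁻⁴.
J = kg·m²·s⁻².
So J² = kg²·m⁴·s⁻⁴.
Combining: lm⁻²·Pa⁻²·S⁻²·J² = cd⁻² · (kg⁻²·m²·s⁴) · (kg²·m⁴·s⁻⁶·A⁻⁴) · (kg²·m⁴·s⁻⁴) = kg²·m¹⁰·s⁻⁶·A⁻⁴·cd⁻².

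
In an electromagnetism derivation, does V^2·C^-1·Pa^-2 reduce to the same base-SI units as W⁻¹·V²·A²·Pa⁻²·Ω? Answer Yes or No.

No

Left side:
  V = kg·m²·s⁻³·A⁻¹.
  So V² = kg²·m⁴·s⁻⁶·A⁻².
  C = s·A.
  So C⁻¹ = s⁻¹·A⁻¹.
  Pa = kg·m⁻¹·s⁻².
  So Pa⁻² = kg⁻²·m²·s⁴.
  Combining: V²·C⁻¹·Pa⁻² = (kg²·m⁴·s⁻⁶·A⁻²) · (s⁻¹·A⁻¹) · (kg⁻²·m²·s⁴) = m⁶·s⁻³·A⁻³.
Right side:
  W = kg·m²·s⁻³.
  So W⁻¹ = kg⁻¹·m⁻²·s³.
  V = kg·m²·s⁻³·A⁻¹.
  So V² = kg²·m⁴·s⁻⁶·A⁻².
  Pa = kg·m⁻¹·s⁻².
  So Pa⁻² = kg⁻²·m²·s⁴.
  Ω = kg·m²·s⁻³·A⁻².
  Combining: W⁻¹·V²·A²·Pa⁻²·Ω = (kg⁻¹·m⁻²·s³) · (kg²·m⁴·s⁻⁶·A⁻²) · A² · (kg⁻²·m²·s⁴) · (kg·m²·s⁻³·A⁻²) = m⁶·s⁻²·A⁻².
Left is m⁶·s⁻³·A⁻³; right is m⁶·s⁻²·A⁻² — different.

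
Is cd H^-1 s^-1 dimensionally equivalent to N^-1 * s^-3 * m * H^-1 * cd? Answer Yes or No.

No

Left side:
  H = kg·m²·s⁻²·A⁻².
  So H⁻¹ = kg⁻¹·m⁻²·s²·A².
  Combining: cd·H⁻¹·s⁻¹ = cd · (kg⁻¹·m⁻²·s²·A²) · s⁻¹ = kg⁻¹·m⁻²·s·A²·cd.
Right side:
  N = kg·m·s⁻².
  So N⁻¹ = kg⁻¹·m⁻¹·s².
  H = kg·m²·s⁻²·A⁻².
  So H⁻¹ = kg⁻¹·m⁻²·s²·A².
  Combining: N⁻¹·s⁻³·m·H⁻¹·cd = (kg⁻¹·m⁻¹·s²) · s⁻³ · m · (kg⁻¹·m⁻²·s²·A²) · cd = kg⁻²·m⁻²·s·A²·cd.
Left is kg⁻¹·m⁻²·s·A²·cd; right is kg⁻²·m⁻²·s·A²·cd — different.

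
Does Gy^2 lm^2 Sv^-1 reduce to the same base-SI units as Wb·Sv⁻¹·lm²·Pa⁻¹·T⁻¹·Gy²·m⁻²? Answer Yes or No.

Left side:
  Gy = J/kg (absorbed dose = energy per mass),
      = m²·s⁻².
  So Gy² = m⁴·s⁻⁴.
  lm = cd·sr = cd (luminous flux; sr is dimensionless).
  So lm² = cd².
  Sv = J/kg (equivalent dose = energy per mass),
      = m²·s⁻².
  So Sv⁻¹ = m⁻²·s².
  Combining: Gy²·lm²·Sv⁻¹ = (m⁴·s⁻⁴) · cd² · (m⁻²·s²) = m²·s⁻²·cd².
Right side:
  Wb = V·s (flux: a volt is a weber per second),
      = kg·m²·s⁻²·A⁻¹.
  Sv = J/kg (equivalent dose = energy per mass),
      = m²·s⁻².
  So Sv⁻¹ = m⁻²·s².
  lm = cd·sr = cd (luminous flux; sr is dimensionless).
  So lm² = cd².
  Pa = N/m² (pressure = force per area),
      = kg·m⁻¹·s⁻².
  So Pa⁻¹ = kg⁻¹·m·s².
  T = Wb/m² (flux density = flux per area),
      = kg·s⁻²·A⁻¹.
  So T⁻¹ = kg⁻¹·s²·A.
  Gy = J/kg (absorbed dose = energy per mass),
      = m²·s⁻².
  So Gy² = m⁴·s⁻⁴.
  Combining: Wb·Sv⁻¹·lm²·Pa⁻¹·T⁻¹·Gy²·m⁻² = (kg·m²·s⁻²·A⁻¹) · (m⁻²·s²) · cd² · (kg⁻¹·m·s²) · (kg⁻¹·s²·A) · (m⁴·s⁻⁴) · m⁻² = kg⁻¹·m³·cd².
Left is m²·s⁻²·cd²; right is kg⁻¹·m³·cd² — different.

No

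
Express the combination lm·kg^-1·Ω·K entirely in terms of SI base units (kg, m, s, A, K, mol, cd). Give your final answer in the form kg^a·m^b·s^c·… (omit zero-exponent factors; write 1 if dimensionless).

m²·s⁻³·A⁻²·K·cd

lm = cd·sr = cd (luminous flux; sr is dimensionless).
Ω = V/A (resistance = voltage per current),
    = kg·m²·s⁻³·A⁻².
Combining: lm·kg⁻¹·Ω·K = cd · kg⁻¹ · (kg·m²·s⁻³·A⁻²) · K = m²·s⁻³·A⁻²·K·cd.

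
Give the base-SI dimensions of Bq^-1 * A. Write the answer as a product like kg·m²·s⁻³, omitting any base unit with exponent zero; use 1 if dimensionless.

Bq = s⁻¹.
So Bq⁻¹ = s.
Combining: Bq⁻¹·A = s · A = s·A.

s·A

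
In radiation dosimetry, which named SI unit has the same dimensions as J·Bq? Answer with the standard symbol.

J = kg·m²·s⁻².
Bq = s⁻¹.
Combining: J·Bq = (kg·m²·s⁻²) · s⁻¹ = kg·m²·s⁻³.
kg·m²·s⁻³ is the base-SI form of the watt.

W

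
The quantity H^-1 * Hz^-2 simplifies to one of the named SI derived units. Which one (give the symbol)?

F

H = kg·m²·s⁻²·A⁻².
So H⁻¹ = kg⁻¹·m⁻²·s²·A².
Hz = s⁻¹.
So Hz⁻² = s².
Combining: H⁻¹·Hz⁻² = (kg⁻¹·m⁻²·s²·A²) · s² = kg⁻¹·m⁻²·s⁴·A².
kg⁻¹·m⁻²·s⁴·A² is the base-SI form of the farad.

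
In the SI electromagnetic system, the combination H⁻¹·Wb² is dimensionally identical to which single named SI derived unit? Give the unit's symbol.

H = Wb/A (inductance = flux per current),
    = kg·m²·s⁻²·A⁻².
So H⁻¹ = kg⁻¹·m⁻²·s²·A².
Wb = V·s (flux: a volt is a weber per second),
    = kg·m²·s⁻²·A⁻¹.
So Wb² = kg²·m⁴·s⁻⁴·A⁻².
Combining: H⁻¹·Wb² = (kg⁻¹·m⁻²·s²·A²) · (kg²·m⁴·s⁻⁴·A⁻²) = kg·m²·s⁻².
kg·m²·s⁻² is the base-SI form of the joule.

J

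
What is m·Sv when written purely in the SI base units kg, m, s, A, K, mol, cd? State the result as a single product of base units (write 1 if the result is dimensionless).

Sv = J/kg (equivalent dose = energy per mass),
    = m²·s⁻².
Combining: m·Sv = m · (m²·s⁻²) = m³·s⁻².

m³·s⁻²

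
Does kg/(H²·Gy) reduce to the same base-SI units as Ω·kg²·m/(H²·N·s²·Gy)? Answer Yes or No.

No

Left side:
  H = kg·m²·s⁻²·A⁻².
  So H⁻² = kg⁻²·m⁻⁴·s⁴·A⁴.
  Gy = m²·s⁻².
  So Gy⁻¹ = m⁻²·s².
  Combining: H⁻²·kg·Gy⁻¹ = (kg⁻²·m⁻⁴·s⁴·A⁴) · kg · (m⁻²·s²) = kg⁻¹·m⁻⁶·s⁶·A⁴.
Right side:
  H = Wb/A (inductance = flux per current),
      = kg·m²·s⁻²·A⁻².
  So H⁻² = kg⁻²·m⁻⁴·s⁴·A⁴.
  Ω = V/A (resistance = voltage per current),
      = kg·m²·s⁻³·A⁻².
  N = kg·m/s² = kg·m·s⁻² (force = mass × acceleration).
  So N⁻¹ = kg⁻¹·m⁻¹·s².
  Gy = J/kg (absorbed dose = energy per mass),
      = m²·s⁻².
  So Gy⁻¹ = m⁻²·s².
  Combining: H⁻²·Ω·kg²·N⁻¹·s⁻²·m·Gy⁻¹ = (kg⁻²·m⁻⁴·s⁴·A⁴) · (kg·m²·s⁻³·A⁻²) · kg² · (kg⁻¹·m⁻¹·s²) · s⁻² · m · (m⁻²·s²) = m⁻⁴·s³·A².
Left is kg⁻¹·m⁻⁶·s⁶·A⁴; right is m⁻⁴·s³·A² — different.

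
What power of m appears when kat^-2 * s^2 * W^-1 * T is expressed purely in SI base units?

-2

kat = mol/s = s⁻¹·mol (catalytic activity).
So kat⁻² = s²·mol⁻².
W = J/s (power = energy per time),
    = kg·m²·s⁻³.
So W⁻¹ = kg⁻¹·m⁻²·s³.
T = Wb/m² (flux density = flux per area),
    = kg·s⁻²·A⁻¹.
Combining: kat⁻²·s²·W⁻¹·T = (s²·mol⁻²) · s² · (kg⁻¹·m⁻²·s³) · (kg·s⁻²·A⁻¹) = m⁻²·s⁵·A⁻¹·mol⁻².
The exponent of m is -2.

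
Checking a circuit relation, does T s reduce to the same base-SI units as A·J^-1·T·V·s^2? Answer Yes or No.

Yes

Left side:
  T = Wb/m² (flux density = flux per area),
      = kg·s⁻²·A⁻¹.
  Combining: T·s = (kg·s⁻²·A⁻¹) · s = kg·s⁻¹·A⁻¹.
Right side:
  J = kg·m²·s⁻².
  So J⁻¹ = kg⁻¹·m⁻²·s².
  T = kg·s⁻²·A⁻¹.
  V = kg·m²·s⁻³·A⁻¹.
  Combining: A·J⁻¹·T·V·s² = A · (kg⁻¹·m⁻²·s²) · (kg·s⁻²·A⁻¹) · (kg·m²·s⁻³·A⁻¹) · s² = kg·s⁻¹·A⁻¹.
Both reduce to kg·s⁻¹·A⁻¹.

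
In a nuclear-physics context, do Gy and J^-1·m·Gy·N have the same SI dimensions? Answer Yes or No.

Left side:
  Gy = J/kg (absorbed dose = energy per mass),
      = m²·s⁻².
Right side:
  J = N·m (work = force × distance),
      = kg·m²·s⁻².
  So J⁻¹ = kg⁻¹·m⁻²·s².
  Gy = J/kg (absorbed dose = energy per mass),
      = m²·s⁻².
  N = kg·m/s² = kg·m·s⁻² (force = mass × acceleration).
  Combining: J⁻¹·m·Gy·N = (kg⁻¹·m⁻²·s²) · m · (m²·s⁻²) · (kg·m·s⁻²) = m²·s⁻².
Both reduce to m²·s⁻².

Yes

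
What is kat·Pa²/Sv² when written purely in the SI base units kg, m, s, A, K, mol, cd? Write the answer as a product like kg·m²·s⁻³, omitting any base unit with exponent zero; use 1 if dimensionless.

kg²·m⁻⁶·s⁻¹·mol

Sv = J/kg (equivalent dose = energy per mass),
    = m²·s⁻².
So Sv⁻² = m⁻⁴·s⁴.
kat = mol/s = s⁻¹·mol (catalytic activity).
Pa = N/m² (pressure = force per area),
    = kg·m⁻¹·s⁻².
So Pa² = kg²·m⁻²·s⁻⁴.
Combining: Sv⁻²·kat·Pa² = (m⁻⁴·s⁴) · (s⁻¹·mol) · (kg²·m⁻²·s⁻⁴) = kg²·m⁻⁶·s⁻¹·mol.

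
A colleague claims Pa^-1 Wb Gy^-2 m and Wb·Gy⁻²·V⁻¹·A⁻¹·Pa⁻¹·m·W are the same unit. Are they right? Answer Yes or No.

Yes

Left side:
  Pa = kg·m⁻¹·s⁻².
  So Pa⁻¹ = kg⁻¹·m·s².
  Wb = kg·m²·s⁻²·A⁻¹.
  Gy = m²·s⁻².
  So Gy⁻² = m⁻⁴·s⁴.
  Combining: Pa⁻¹·Wb·Gy⁻²·m = (kg⁻¹·m·s²) · (kg·m²·s⁻²·A⁻¹) · (m⁻⁴·s⁴) · m = s⁴·A⁻¹.
Right side:
  Wb = V·s (flux: a volt is a weber per second),
      = kg·m²·s⁻²·A⁻¹.
  Gy = J/kg (absorbed dose = energy per mass),
      = m²·s⁻².
  So Gy⁻² = m⁻⁴·s⁴.
  V = W/A (potential = power per current),
      = kg·m²·s⁻³·A⁻¹.
  So V⁻¹ = kg⁻¹·m⁻²·s³·A.
  Pa = N/m² (pressure = force per area),
      = kg·m⁻¹·s⁻².
  So Pa⁻¹ = kg⁻¹·m·s².
  W = J/s (power = energy per time),
      = kg·m²·s⁻³.
  Combining: Wb·Gy⁻²·V⁻¹·A⁻¹·Pa⁻¹·m·W = (kg·m²·s⁻²·A⁻¹) · (m⁻⁴·s⁴) · (kg⁻¹·m⁻²·s³·A) · A⁻¹ · (kg⁻¹·m·s²) · m · (kg·m²·s⁻³) = s⁴·A⁻¹.
Both reduce to s⁴·A⁻¹.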